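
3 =3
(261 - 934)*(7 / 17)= -4711 / 17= -277.12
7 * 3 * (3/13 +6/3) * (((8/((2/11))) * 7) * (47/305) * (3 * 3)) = 20010.83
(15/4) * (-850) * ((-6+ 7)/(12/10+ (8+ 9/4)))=-63750/229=-278.38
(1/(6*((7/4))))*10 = 20/21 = 0.95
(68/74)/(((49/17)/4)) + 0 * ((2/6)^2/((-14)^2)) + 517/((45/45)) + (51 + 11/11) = 1033909/1813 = 570.28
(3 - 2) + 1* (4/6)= 5/3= 1.67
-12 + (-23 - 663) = -698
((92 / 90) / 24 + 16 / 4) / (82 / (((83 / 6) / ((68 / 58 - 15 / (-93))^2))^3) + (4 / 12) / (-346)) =113996696559683785233155638433 / 4888954438800703499754888210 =23.32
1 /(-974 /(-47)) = 47 /974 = 0.05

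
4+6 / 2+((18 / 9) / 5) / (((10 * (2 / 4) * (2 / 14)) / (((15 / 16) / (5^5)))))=875021 / 125000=7.00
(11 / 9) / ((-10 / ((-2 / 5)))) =11 / 225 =0.05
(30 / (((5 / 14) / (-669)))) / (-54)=3122 / 3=1040.67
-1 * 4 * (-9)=36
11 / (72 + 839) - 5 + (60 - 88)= -30052 / 911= -32.99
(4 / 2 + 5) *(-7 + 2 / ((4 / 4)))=-35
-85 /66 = -1.29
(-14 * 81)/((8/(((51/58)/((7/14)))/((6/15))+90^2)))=-266521185/232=-1148798.21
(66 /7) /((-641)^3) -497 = -916280654425 /1843623047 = -497.00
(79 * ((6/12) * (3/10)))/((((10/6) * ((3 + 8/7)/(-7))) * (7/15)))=-14931/580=-25.74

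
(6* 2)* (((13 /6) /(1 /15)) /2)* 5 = 975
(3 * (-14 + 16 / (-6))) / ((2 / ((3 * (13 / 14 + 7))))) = -8325 / 14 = -594.64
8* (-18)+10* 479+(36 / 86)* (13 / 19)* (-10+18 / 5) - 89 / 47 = 891293269 / 191995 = 4642.27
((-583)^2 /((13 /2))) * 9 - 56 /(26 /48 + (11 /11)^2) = 226348602 /481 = 470579.21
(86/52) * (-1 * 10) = -215/13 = -16.54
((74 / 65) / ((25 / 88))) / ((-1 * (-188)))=1628 / 76375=0.02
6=6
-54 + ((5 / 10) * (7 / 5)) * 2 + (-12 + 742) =3387 / 5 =677.40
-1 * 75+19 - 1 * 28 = -84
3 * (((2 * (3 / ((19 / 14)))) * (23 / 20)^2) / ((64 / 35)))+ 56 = 65.59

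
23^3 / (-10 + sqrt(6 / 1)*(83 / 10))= 6083500 / 15667 + 5049305*sqrt(6) / 15667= 1177.74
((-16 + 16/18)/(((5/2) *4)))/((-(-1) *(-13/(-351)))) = -204/5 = -40.80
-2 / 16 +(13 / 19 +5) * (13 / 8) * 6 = 55.30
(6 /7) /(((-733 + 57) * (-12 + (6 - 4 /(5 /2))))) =15 /89908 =0.00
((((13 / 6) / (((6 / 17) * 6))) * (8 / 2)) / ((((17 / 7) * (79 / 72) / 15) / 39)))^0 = 1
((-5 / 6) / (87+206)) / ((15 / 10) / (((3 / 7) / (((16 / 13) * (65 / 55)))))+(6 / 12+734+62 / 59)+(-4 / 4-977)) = 3245 / 270811989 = 0.00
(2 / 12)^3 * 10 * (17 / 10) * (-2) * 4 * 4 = -68 / 27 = -2.52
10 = 10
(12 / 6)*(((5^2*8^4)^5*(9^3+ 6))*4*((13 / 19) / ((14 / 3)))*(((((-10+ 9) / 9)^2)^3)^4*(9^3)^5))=20491378304535756800000000000 / 817887699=25054024323375667739.44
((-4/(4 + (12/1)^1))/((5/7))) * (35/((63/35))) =-245/36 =-6.81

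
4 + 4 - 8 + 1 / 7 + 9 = 64 / 7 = 9.14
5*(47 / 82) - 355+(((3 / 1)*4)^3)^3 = 423101959989 / 82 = 5159779999.87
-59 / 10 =-5.90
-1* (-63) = 63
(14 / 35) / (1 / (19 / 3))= 38 / 15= 2.53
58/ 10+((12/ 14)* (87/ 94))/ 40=76589/ 13160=5.82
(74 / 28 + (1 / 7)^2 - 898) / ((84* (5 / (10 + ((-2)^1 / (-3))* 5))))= -87743 / 3087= -28.42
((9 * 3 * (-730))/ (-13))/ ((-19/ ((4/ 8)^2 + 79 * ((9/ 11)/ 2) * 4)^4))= -10395640598349015855/ 462889856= -22458130079.11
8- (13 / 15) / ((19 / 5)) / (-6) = 2749 / 342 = 8.04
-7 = -7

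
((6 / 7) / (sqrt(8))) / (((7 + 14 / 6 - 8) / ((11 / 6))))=33 * sqrt(2) / 112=0.42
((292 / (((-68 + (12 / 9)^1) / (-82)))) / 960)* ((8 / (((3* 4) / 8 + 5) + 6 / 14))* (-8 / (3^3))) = -41902 / 327375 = -0.13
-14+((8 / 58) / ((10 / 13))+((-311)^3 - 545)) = -4361714524 / 145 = -30080789.82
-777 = -777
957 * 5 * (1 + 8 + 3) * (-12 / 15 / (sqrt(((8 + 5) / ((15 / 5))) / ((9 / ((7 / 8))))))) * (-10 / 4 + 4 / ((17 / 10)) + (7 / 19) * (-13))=349366.58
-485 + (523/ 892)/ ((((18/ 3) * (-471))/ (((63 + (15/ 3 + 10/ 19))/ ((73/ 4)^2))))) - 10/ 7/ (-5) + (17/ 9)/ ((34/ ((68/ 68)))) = -216476351704475/ 446657243886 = -484.66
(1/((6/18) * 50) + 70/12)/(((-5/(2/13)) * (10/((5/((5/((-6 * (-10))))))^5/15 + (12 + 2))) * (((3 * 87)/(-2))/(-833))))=-2936425753016/489375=-6000359.14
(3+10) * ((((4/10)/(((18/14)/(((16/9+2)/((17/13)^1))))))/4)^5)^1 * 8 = 648993430904/10896201253125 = 0.06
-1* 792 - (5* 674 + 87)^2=-11951641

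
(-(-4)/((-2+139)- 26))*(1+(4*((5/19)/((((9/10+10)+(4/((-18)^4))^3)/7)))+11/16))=0.09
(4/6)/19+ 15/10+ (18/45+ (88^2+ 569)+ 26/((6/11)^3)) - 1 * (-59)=87560359/10260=8534.15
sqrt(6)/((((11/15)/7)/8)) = 840*sqrt(6)/11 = 187.05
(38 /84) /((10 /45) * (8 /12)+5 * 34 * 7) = 171 /449876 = 0.00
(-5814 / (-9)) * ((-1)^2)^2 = 646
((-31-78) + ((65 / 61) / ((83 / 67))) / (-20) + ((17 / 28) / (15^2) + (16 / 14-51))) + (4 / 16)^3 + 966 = 58844726023 / 72907200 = 807.12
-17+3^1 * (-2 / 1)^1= -23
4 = 4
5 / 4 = 1.25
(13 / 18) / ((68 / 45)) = 65 / 136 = 0.48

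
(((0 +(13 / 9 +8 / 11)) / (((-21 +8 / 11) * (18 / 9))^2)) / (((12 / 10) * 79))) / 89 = 0.00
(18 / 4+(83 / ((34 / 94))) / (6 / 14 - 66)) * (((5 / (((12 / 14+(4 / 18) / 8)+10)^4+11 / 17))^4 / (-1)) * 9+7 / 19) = 93771978267358371718894751066662672447264588036204430096320251691 / 254409826646095561639788797304692883473492870649300364844373426114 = 0.37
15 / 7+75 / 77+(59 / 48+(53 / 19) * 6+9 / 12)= 1533193 / 70224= 21.83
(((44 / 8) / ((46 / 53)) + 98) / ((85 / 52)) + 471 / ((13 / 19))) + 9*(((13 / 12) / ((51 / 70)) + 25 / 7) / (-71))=18986622519 / 25262510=751.57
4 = 4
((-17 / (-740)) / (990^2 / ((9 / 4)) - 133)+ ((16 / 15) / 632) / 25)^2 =16640730907087849 / 3645445817869518782250000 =0.00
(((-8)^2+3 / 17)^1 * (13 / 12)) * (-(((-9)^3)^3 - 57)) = 915797600653 / 34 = 26935223548.62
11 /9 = 1.22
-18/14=-9/7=-1.29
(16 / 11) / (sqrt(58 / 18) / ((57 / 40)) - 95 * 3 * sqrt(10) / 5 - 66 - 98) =-2736 / (-440 * sqrt(29) +308484 +107217 * sqrt(10)) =-0.00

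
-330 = -330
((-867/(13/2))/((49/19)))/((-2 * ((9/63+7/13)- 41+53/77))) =-181203/277690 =-0.65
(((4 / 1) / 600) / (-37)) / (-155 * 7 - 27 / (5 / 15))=1 / 6471300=0.00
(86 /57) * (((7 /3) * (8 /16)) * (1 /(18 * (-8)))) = -0.01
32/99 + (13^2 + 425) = 58838/99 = 594.32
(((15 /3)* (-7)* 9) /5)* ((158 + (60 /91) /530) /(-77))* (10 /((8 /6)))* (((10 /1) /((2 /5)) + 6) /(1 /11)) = 330617.60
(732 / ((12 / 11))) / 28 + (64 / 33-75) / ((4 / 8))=-112873 / 924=-122.16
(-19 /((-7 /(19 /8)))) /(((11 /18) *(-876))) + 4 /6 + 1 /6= 221591 /269808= 0.82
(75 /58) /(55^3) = 3 /385990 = 0.00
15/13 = 1.15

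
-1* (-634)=634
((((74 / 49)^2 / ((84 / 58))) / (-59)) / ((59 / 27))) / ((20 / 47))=-16793523 / 585051670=-0.03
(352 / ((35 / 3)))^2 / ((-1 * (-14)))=557568 / 8575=65.02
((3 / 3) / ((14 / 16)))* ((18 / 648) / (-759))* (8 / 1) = -16 / 47817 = -0.00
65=65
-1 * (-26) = 26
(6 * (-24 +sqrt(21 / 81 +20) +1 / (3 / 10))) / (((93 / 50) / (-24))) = 1600- 800 * sqrt(1641) / 93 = 1251.53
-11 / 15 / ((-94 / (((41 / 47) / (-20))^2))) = 18491 / 1245876000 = 0.00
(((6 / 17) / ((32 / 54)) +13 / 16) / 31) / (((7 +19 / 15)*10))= 1149 / 2091136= 0.00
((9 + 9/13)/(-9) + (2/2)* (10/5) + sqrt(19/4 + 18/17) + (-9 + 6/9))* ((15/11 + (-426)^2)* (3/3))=-192305513/143 + 1996251* sqrt(6715)/374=-907406.11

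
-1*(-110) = 110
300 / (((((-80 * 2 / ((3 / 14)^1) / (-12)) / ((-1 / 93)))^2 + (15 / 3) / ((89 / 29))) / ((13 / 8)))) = 156195 / 10728758282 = 0.00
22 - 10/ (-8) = 93/ 4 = 23.25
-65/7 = -9.29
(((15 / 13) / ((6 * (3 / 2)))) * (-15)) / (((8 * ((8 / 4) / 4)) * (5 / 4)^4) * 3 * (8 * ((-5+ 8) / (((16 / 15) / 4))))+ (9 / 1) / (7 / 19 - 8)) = -116000 / 158975739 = -0.00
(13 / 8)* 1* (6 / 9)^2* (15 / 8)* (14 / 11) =455 / 264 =1.72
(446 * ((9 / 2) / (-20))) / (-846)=223 / 1880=0.12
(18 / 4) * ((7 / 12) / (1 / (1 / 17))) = 21 / 136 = 0.15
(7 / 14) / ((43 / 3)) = 0.03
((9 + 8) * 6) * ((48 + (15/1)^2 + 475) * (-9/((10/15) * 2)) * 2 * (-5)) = 5149980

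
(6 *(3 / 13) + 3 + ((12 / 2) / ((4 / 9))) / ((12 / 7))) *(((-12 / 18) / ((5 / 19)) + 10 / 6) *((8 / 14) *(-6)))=255 / 7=36.43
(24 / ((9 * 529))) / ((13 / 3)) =0.00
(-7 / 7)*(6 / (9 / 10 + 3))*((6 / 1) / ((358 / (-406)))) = 24360 / 2327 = 10.47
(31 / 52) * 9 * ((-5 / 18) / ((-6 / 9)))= 465 / 208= 2.24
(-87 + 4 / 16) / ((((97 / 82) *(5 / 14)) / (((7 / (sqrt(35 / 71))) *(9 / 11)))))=-896301 *sqrt(2485) / 26675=-1674.99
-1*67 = -67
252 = 252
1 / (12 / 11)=11 / 12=0.92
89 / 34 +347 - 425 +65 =-353 / 34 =-10.38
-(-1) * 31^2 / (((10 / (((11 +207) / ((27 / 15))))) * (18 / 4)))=2586.40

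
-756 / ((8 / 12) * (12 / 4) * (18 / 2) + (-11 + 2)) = -84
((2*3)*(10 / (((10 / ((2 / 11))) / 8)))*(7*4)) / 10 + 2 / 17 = 24.55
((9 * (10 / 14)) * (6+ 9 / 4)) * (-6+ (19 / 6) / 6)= -32505 / 112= -290.22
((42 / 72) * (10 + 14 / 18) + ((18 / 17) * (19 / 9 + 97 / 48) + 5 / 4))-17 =-5.09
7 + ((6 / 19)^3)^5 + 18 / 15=622426210575791653139 / 75905635149373991495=8.20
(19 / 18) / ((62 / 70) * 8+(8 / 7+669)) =665 / 426654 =0.00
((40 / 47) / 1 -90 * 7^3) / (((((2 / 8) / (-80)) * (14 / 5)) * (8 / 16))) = 2321360000 / 329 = 7055805.47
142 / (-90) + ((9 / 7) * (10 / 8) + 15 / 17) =19529 / 21420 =0.91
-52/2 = -26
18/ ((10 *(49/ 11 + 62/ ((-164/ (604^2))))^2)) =1830609/ 19343652021880805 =0.00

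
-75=-75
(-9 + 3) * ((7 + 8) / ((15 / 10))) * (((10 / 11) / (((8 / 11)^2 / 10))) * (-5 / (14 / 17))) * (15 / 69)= 1753125 / 1288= 1361.12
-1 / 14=-0.07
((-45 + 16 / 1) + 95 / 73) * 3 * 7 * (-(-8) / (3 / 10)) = -1132320 / 73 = -15511.23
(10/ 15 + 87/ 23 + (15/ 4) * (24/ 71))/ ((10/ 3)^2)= 84021/ 163300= 0.51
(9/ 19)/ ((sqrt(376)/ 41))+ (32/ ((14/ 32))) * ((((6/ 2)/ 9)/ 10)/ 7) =256/ 735+ 369 * sqrt(94)/ 3572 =1.35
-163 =-163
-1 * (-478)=478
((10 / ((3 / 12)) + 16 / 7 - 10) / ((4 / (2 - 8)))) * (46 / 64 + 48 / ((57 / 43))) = -7611567 / 4256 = -1788.43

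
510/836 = 255/418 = 0.61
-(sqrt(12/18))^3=-2 * sqrt(6)/9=-0.54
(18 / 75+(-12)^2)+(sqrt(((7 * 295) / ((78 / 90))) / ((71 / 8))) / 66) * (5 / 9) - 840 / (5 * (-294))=25 * sqrt(2287194) / 274131+25342 / 175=144.95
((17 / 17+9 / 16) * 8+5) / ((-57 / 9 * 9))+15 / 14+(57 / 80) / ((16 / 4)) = 120343 / 127680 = 0.94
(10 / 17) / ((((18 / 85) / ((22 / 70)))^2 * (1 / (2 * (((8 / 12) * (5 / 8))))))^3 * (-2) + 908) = 1572102054235625 / 2425832406023573534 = 0.00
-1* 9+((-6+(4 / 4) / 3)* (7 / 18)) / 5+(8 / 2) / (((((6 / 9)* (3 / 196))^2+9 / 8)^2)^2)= -408981104913817129829 / 58892937586624721070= -6.94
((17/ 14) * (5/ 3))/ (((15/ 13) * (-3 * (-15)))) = 221/ 5670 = 0.04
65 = 65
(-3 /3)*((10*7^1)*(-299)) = 20930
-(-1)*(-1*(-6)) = 6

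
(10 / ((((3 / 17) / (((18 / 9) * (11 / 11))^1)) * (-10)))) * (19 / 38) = -5.67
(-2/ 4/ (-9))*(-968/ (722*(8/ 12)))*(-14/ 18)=847/ 9747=0.09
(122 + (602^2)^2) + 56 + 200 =131336659594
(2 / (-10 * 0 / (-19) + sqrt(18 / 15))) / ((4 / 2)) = sqrt(30) / 6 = 0.91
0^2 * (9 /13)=0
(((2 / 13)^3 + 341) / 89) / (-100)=-149837 / 3910660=-0.04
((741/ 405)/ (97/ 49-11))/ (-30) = 931/ 137700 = 0.01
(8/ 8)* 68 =68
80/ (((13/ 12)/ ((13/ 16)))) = 60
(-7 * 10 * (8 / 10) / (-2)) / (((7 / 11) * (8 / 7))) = 77 / 2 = 38.50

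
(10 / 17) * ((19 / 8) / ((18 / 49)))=4655 / 1224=3.80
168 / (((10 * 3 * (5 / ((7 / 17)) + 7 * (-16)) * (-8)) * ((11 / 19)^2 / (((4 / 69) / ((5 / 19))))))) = 672182 / 145898775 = 0.00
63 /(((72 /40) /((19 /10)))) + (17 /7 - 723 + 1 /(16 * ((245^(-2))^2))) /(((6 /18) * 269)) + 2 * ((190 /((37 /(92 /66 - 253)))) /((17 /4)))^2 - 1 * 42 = 34999225461811715701 /12980740660272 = 2696242.56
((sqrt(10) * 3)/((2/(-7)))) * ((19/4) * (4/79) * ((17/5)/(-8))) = 6783 * sqrt(10)/6320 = 3.39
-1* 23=-23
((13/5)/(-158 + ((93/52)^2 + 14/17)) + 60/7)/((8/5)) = 529808353/99092770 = 5.35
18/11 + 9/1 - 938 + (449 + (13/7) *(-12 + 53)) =-30971/77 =-402.22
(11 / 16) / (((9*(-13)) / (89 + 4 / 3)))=-2981 / 5616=-0.53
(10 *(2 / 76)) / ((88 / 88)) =5 / 19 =0.26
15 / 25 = 3 / 5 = 0.60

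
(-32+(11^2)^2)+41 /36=525965 /36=14610.14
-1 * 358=-358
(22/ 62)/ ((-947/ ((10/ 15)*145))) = -3190/ 88071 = -0.04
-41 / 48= -0.85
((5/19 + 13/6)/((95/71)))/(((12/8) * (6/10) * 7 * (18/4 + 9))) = 39334/1842183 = 0.02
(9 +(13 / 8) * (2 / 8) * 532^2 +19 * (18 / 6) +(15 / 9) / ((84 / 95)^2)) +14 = 2435603453 / 21168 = 115060.63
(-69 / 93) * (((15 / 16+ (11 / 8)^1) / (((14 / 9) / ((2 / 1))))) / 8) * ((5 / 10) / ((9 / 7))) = -851 / 7936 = -0.11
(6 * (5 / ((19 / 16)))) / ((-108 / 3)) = -40 / 57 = -0.70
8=8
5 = 5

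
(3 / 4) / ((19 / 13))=39 / 76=0.51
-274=-274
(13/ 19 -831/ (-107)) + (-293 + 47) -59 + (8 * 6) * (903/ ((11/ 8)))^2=5092462849699/ 245993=20701657.57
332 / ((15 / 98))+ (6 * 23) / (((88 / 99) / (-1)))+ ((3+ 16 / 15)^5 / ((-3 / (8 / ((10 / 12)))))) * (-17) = 949505616113 / 15187500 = 62518.89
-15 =-15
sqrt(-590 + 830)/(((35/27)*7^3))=108*sqrt(15)/12005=0.03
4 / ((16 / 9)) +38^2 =5785 / 4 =1446.25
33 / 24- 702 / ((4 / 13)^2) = -14827 / 2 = -7413.50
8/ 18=4/ 9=0.44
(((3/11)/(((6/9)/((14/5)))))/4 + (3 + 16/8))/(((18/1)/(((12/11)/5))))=1163/18150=0.06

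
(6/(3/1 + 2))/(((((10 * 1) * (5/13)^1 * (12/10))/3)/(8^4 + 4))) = 3198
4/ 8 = 1/ 2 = 0.50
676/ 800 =169/ 200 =0.84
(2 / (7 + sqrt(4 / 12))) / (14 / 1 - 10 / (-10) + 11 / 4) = 84 / 5183 - 4 * sqrt(3) / 5183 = 0.01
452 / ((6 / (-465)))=-35030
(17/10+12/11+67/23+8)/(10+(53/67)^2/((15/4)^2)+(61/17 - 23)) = -1308386385/894340832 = -1.46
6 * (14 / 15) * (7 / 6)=98 / 15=6.53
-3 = -3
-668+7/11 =-7341/11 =-667.36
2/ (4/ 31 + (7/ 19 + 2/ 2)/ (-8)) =-4712/ 99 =-47.60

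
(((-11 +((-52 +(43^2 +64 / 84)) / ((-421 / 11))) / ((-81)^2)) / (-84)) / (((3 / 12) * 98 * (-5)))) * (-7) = 319239547 / 42634263735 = 0.01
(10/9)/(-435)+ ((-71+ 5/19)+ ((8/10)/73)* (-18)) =-385193494/5430105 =-70.94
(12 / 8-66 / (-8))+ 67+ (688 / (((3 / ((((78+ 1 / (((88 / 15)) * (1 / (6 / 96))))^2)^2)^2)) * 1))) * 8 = 2516451094978790743.87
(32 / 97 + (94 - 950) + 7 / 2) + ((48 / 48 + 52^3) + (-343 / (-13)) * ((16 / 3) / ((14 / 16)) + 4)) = 1059415447 / 7566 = 140023.19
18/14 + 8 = 9.29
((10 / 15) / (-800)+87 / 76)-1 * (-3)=4.14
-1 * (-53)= 53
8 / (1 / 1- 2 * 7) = -0.62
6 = 6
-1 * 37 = -37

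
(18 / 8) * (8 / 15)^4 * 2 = 2048 / 5625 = 0.36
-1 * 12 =-12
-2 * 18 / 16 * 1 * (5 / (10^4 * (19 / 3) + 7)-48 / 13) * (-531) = -3352951179 / 760084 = -4411.29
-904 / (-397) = 904 / 397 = 2.28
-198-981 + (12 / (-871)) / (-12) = -1026908 / 871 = -1179.00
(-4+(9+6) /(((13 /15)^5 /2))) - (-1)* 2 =22038664 /371293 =59.36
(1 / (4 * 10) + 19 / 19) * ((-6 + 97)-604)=-21033 / 40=-525.82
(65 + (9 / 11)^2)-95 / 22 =14847 / 242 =61.35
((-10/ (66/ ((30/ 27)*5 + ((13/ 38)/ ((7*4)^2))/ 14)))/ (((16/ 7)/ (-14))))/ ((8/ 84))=104272585/ 1926144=54.14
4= 4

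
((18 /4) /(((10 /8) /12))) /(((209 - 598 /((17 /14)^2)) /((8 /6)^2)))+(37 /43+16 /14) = 137869329 /85494535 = 1.61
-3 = -3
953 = 953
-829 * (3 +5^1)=-6632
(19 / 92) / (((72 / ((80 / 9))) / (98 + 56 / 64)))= 75145 / 29808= 2.52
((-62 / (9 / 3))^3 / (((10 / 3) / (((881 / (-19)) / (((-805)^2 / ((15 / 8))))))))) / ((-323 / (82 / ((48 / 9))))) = -1076080711 / 63630870800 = -0.02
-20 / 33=-0.61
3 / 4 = 0.75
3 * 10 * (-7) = -210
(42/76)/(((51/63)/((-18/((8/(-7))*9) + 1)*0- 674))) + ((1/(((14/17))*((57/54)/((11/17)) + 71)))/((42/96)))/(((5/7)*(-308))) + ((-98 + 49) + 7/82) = -47502271431147/93319315670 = -509.03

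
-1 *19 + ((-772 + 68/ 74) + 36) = -27901/ 37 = -754.08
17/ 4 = 4.25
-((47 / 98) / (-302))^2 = -2209 / 875923216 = -0.00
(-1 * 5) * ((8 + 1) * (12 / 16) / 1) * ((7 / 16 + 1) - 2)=1215 / 64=18.98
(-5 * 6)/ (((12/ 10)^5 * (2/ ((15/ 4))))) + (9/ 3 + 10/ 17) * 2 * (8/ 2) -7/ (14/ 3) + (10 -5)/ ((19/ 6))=6897785/ 1116288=6.18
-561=-561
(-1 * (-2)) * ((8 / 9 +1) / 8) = 17 / 36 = 0.47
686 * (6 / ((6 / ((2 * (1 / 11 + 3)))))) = 46648 / 11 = 4240.73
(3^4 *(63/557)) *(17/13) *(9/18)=86751/14482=5.99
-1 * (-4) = 4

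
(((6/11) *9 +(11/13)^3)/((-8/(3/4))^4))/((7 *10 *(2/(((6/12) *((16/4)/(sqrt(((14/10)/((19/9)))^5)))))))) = 240568595 *sqrt(665)/365061526781952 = 0.00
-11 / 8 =-1.38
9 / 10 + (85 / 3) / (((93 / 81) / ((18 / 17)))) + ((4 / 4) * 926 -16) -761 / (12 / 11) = 445369 / 1860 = 239.45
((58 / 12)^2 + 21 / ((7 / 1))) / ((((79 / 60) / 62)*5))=248.26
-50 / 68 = -25 / 34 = -0.74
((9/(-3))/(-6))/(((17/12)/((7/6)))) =7/17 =0.41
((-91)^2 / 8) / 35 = 1183 / 40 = 29.58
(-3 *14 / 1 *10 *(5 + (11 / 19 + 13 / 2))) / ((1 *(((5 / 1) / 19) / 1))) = -19278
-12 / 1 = -12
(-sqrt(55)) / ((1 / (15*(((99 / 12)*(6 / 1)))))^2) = -2205225*sqrt(55) / 4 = -4088596.58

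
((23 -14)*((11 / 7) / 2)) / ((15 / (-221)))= -104.19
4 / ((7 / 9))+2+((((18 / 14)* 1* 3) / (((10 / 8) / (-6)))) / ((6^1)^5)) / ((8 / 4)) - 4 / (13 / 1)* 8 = 7301 / 1560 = 4.68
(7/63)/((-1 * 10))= -1/90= -0.01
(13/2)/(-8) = -13/16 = -0.81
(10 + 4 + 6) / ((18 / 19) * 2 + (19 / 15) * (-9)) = -1900 / 903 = -2.10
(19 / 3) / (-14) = -0.45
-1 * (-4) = 4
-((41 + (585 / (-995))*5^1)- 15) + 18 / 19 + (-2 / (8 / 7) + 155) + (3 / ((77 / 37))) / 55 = 8401026259 / 64050140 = 131.16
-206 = -206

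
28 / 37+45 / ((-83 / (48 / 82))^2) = 325210492 / 428475133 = 0.76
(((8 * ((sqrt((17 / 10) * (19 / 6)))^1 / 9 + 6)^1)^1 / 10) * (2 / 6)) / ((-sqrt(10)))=sqrt(10) * (-1620 - sqrt(4845)) / 10125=-0.53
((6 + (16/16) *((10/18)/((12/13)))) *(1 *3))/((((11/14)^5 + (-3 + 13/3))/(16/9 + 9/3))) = 4122286504/71130123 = 57.95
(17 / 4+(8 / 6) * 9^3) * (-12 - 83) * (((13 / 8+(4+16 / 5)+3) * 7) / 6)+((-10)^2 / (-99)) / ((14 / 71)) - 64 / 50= -1418691549139 / 1108800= -1279483.72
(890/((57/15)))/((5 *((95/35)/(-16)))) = -99680/361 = -276.12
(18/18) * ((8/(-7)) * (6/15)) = -16/35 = -0.46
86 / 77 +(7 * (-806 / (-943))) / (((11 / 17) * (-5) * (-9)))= 4320808 / 3267495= 1.32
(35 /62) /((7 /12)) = 30 /31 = 0.97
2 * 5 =10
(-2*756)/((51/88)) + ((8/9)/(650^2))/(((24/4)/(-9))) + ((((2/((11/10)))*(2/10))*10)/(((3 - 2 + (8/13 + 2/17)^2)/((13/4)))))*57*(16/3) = -241999448028179/889841720625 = -271.96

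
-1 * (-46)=46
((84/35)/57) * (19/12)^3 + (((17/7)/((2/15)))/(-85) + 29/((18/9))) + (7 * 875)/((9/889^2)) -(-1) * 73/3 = 8132403676447/15120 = 537857386.01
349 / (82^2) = 349 / 6724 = 0.05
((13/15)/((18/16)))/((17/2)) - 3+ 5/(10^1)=-11059/4590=-2.41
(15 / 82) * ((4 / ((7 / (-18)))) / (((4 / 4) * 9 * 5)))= -12 / 287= -0.04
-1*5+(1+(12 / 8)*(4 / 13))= -46 / 13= -3.54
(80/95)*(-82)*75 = -98400/19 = -5178.95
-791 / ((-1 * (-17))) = -46.53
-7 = -7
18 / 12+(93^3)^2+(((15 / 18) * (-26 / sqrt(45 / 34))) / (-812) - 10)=13 * sqrt(170) / 7308+1293980366881 / 2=646990183440.52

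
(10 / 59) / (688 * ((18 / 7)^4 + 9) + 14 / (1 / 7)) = 12005 / 2576110451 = 0.00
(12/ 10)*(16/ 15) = 32/ 25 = 1.28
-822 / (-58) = 411 / 29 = 14.17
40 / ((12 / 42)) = 140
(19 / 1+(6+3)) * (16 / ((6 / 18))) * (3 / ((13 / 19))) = 76608 / 13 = 5892.92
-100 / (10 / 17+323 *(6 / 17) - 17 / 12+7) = -4080 / 4903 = -0.83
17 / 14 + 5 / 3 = 121 / 42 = 2.88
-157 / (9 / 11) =-1727 / 9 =-191.89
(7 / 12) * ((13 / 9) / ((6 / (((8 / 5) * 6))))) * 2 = 364 / 135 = 2.70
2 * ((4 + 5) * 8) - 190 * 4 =-616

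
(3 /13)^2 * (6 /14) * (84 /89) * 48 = 15552 /15041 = 1.03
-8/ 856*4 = -0.04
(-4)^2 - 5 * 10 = -34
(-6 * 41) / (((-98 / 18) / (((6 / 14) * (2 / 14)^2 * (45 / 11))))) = 298890 / 184877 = 1.62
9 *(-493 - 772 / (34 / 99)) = -419355 / 17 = -24667.94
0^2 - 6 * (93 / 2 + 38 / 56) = -3963 / 14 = -283.07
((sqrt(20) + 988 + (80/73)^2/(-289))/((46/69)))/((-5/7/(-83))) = 1743* sqrt(5)/5 + 1326068846802/7700405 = 172987.17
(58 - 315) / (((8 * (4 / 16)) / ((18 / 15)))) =-771 / 5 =-154.20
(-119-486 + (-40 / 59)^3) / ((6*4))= -124318295 / 4929096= -25.22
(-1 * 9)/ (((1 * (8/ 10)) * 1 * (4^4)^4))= -45/ 17179869184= -0.00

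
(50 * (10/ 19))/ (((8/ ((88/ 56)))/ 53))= 72875/ 266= 273.97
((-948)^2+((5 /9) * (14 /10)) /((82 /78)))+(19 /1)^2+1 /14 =1548191327 /1722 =899065.81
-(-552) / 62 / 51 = 92 / 527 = 0.17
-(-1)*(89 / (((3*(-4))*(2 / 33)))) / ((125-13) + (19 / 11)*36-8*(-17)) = -10769 / 27296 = -0.39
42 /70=3 /5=0.60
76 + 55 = 131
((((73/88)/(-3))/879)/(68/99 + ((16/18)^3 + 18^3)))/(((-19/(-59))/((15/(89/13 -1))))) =-68029065/158331004601728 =-0.00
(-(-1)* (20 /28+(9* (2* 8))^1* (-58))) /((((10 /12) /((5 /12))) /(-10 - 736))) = 21805207 /7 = 3115029.57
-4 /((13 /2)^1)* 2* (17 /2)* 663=-6936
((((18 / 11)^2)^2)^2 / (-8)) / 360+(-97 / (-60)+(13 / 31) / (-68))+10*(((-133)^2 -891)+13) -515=56798718352432906 / 338901390861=167596.59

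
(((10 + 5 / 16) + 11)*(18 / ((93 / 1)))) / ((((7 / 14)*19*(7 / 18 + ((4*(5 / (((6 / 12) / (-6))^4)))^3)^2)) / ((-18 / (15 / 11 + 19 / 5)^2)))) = -8085825 / 140343617033507112841855123228459018727248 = -0.00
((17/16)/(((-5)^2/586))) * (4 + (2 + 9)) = 373.58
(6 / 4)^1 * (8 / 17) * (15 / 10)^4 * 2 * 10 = 1215 / 17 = 71.47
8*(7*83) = 4648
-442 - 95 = -537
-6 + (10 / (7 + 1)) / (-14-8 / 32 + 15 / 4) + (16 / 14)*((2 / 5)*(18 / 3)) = -709 / 210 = -3.38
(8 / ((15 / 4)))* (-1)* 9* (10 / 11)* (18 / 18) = -17.45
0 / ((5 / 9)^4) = 0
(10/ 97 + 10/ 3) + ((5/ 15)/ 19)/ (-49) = 310301/ 90307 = 3.44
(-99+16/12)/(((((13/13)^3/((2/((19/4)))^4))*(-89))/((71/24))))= 10651136/104387121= 0.10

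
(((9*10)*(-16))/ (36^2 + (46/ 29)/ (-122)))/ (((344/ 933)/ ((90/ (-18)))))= 1485429300/ 98581843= 15.07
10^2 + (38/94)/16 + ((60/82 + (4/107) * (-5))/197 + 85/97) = 6361114247117/63041049616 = 100.90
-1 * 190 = -190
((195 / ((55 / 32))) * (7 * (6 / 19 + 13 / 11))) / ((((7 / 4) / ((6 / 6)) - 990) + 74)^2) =14583296 / 10248673017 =0.00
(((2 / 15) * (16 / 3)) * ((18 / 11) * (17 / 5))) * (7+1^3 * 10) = 18496 / 275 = 67.26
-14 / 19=-0.74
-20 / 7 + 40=260 / 7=37.14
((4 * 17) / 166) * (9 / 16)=153 / 664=0.23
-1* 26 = -26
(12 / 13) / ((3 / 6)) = 24 / 13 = 1.85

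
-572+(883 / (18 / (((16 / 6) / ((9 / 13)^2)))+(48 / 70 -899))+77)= -10503789425 / 21177571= -495.99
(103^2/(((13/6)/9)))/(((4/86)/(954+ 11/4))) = 47137346523/52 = 906487433.13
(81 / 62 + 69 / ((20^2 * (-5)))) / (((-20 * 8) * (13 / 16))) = -78861 / 8060000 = -0.01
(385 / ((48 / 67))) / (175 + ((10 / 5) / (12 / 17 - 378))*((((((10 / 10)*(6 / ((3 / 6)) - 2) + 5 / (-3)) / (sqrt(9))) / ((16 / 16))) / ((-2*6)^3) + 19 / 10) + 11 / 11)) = 19144827900 / 6233860651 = 3.07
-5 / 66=-0.08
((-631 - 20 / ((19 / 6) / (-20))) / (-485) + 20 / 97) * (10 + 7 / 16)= 13.01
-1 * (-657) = 657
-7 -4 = -11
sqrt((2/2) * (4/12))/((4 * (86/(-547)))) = -547 * sqrt(3)/1032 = -0.92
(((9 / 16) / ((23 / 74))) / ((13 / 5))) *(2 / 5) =333 / 1196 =0.28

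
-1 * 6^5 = -7776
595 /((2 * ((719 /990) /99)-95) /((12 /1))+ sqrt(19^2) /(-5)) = -87473925 /1722346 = -50.79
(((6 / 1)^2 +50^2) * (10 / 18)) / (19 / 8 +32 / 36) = 20288 / 47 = 431.66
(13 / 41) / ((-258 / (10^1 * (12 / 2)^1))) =-130 / 1763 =-0.07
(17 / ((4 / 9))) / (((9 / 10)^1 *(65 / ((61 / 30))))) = 1037 / 780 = 1.33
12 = 12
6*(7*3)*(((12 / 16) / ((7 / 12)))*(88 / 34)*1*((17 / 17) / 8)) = 891 / 17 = 52.41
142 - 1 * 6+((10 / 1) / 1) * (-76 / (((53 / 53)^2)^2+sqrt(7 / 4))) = 3448 / 3 - 1520 * sqrt(7) / 3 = -191.18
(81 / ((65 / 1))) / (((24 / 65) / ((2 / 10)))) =27 / 40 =0.68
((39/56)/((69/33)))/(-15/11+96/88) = -1573/1288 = -1.22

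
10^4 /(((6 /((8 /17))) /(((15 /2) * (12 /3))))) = 400000 /17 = 23529.41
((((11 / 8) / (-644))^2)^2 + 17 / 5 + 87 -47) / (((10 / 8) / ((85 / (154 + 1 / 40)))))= 2599034668764560709 / 135645267977863168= 19.16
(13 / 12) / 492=13 / 5904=0.00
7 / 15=0.47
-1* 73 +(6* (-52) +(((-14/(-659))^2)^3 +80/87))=-2736868638172901450383/7125769011554673567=-384.08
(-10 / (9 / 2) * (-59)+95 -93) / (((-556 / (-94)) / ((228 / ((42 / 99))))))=11767954 / 973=12094.51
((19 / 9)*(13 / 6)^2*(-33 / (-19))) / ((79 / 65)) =120835 / 8532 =14.16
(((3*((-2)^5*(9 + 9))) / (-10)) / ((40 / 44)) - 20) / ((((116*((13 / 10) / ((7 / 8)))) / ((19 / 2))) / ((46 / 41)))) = 3251717 / 309140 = 10.52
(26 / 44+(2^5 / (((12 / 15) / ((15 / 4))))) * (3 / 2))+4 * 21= 6811 / 22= 309.59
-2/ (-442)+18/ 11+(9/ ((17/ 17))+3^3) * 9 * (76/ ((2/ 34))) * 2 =2035276085/ 2431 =837217.64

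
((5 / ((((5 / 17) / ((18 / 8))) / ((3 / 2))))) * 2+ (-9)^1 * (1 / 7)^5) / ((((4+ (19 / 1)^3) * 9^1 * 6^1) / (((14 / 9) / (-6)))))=-857153 / 10677784824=-0.00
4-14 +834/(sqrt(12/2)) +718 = 139 * sqrt(6) +708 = 1048.48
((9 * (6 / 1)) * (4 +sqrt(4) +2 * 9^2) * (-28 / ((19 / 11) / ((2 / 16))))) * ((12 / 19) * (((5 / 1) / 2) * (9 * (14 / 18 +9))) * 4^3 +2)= -59026269456 / 361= -163507671.62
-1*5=-5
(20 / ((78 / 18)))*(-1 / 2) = -2.31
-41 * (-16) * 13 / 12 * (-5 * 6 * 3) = -63960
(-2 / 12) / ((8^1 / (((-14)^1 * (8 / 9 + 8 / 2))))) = 77 / 54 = 1.43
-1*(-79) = 79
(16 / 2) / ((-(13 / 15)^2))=-1800 / 169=-10.65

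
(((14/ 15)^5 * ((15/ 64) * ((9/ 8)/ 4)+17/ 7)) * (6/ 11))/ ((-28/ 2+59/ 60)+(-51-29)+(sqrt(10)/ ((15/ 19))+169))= 35585962909/ 2798107335000-148307369 * sqrt(10)/ 699526833750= 0.01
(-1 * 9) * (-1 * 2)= 18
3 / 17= 0.18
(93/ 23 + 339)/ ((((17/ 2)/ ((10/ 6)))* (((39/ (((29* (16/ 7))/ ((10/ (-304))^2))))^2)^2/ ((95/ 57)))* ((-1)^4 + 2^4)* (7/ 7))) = 13894290205352951084974333755392/ 346136615879315625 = 40141058668573.07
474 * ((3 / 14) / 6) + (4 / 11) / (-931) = 346723 / 20482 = 16.93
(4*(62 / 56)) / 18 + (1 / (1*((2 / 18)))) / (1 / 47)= 53329 / 126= 423.25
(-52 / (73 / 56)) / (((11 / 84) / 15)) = -3669120 / 803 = -4569.27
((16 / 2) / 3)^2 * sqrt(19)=64 * sqrt(19) / 9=31.00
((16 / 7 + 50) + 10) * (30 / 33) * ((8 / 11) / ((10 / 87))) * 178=54015168 / 847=63772.34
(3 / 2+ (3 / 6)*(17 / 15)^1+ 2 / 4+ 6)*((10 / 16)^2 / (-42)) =-1285 / 16128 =-0.08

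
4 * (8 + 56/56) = 36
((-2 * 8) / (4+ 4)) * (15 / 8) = -15 / 4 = -3.75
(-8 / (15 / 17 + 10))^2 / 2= 9248 / 34225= 0.27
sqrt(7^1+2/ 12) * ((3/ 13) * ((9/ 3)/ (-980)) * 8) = -3 * sqrt(258)/ 3185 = -0.02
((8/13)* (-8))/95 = -64/1235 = -0.05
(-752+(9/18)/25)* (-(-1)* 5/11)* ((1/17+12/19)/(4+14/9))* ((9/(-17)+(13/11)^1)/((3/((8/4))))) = -1534377591/83051375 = -18.48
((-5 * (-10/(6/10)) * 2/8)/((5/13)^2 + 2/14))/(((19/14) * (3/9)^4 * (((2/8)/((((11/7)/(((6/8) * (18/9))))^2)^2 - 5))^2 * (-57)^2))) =23020501726992250/75886807288131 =303.35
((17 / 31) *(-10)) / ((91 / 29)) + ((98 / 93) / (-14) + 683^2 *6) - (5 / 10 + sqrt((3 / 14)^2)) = 23687356970 / 8463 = 2798931.46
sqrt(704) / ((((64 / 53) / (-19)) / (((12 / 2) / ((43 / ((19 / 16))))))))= -57399 * sqrt(11) / 2752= -69.18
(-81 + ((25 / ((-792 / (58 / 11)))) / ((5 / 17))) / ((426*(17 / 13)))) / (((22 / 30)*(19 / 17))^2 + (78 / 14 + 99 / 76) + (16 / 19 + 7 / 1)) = -144436656929425 / 27438916050282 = -5.26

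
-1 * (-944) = 944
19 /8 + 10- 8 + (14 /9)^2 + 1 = 5051 /648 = 7.79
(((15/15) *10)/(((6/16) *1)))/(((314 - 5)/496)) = 39680/927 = 42.80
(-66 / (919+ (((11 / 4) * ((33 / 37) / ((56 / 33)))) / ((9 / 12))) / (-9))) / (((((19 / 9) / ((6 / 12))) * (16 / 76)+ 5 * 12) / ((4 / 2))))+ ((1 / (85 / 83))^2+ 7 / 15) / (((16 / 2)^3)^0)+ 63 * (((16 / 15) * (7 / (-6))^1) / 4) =-308355268212248 / 16959185444175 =-18.18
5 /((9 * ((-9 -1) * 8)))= -1 /144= -0.01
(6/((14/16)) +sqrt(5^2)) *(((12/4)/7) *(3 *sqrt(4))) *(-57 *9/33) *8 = -2043792/539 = -3791.82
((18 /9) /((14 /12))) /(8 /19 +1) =76 /63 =1.21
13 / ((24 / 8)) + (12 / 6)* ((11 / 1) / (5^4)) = 8191 / 1875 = 4.37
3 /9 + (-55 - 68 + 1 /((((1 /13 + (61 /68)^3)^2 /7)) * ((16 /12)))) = -58099156398736 /507687289725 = -114.44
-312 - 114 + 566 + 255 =395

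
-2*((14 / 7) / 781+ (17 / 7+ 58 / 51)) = -1989854 / 278817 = -7.14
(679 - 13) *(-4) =-2664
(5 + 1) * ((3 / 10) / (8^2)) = 0.03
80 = 80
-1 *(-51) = 51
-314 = -314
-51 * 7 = -357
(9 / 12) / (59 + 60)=3 / 476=0.01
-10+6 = -4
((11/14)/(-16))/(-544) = 11/121856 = 0.00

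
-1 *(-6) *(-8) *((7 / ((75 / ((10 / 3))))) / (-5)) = 224 / 75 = 2.99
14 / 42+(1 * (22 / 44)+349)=2099 / 6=349.83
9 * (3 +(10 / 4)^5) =28989 / 32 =905.91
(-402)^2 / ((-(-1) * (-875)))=-161604 / 875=-184.69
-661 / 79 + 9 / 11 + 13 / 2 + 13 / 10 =1091 / 4345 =0.25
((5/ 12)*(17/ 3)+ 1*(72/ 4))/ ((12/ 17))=12461/ 432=28.84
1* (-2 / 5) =-2 / 5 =-0.40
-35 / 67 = -0.52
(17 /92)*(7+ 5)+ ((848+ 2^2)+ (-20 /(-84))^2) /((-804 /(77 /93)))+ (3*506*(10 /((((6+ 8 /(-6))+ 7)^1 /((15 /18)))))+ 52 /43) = 5063367376481 /4658819004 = 1086.83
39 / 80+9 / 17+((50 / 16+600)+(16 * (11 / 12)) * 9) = 1001153 / 1360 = 736.14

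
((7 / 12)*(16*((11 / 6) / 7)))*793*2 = 34892 / 9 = 3876.89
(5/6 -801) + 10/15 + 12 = -1575/2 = -787.50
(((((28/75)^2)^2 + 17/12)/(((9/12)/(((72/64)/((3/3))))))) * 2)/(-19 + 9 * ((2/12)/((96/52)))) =-727021996/3069140625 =-0.24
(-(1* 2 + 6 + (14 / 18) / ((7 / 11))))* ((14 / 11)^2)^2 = -3188528 / 131769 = -24.20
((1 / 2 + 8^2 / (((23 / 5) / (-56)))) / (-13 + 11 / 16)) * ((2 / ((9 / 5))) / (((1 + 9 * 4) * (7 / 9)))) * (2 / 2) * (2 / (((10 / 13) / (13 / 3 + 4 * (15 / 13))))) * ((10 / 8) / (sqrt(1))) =83334220 / 1173529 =71.01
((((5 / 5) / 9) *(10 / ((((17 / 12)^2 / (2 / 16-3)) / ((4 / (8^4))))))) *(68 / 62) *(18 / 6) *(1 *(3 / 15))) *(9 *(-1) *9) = 5589 / 67456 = 0.08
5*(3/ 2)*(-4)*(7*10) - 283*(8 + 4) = -5496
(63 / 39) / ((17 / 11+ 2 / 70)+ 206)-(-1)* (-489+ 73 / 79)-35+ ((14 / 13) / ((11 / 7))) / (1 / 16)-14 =-474971722235 / 902811052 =-526.10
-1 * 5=-5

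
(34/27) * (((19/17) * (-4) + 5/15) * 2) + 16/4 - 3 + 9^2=5798/81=71.58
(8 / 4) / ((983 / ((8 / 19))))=16 / 18677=0.00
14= 14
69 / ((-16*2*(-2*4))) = 69 / 256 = 0.27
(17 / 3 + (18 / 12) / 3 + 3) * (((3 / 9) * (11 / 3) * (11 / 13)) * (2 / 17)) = 6655 / 5967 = 1.12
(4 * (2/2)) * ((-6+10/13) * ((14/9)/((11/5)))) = -19040/1287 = -14.79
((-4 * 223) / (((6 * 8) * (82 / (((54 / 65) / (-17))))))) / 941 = 2007 / 170528020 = 0.00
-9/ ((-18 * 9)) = 1/ 18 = 0.06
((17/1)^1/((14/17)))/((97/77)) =3179/194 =16.39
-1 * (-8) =8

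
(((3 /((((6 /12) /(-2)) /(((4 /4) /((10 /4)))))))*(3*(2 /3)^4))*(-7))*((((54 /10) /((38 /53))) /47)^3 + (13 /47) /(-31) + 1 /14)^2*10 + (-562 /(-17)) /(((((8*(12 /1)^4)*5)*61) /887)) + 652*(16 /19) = 2521313396496339266222046553265094437 /4584731839805943680711509296000000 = 549.94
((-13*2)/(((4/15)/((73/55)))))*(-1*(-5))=-14235/22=-647.05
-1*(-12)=12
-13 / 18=-0.72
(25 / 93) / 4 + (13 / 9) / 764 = 0.07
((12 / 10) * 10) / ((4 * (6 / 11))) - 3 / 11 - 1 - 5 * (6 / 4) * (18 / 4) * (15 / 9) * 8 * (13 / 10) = -12777 / 22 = -580.77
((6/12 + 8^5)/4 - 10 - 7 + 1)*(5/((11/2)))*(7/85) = 457863/748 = 612.12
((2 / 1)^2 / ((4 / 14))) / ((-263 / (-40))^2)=22400 / 69169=0.32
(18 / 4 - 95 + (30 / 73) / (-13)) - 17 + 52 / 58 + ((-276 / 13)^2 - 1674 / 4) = -26614554 / 357773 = -74.39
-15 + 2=-13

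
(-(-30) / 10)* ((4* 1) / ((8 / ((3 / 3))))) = 1.50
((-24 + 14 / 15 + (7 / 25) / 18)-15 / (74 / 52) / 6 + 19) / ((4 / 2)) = -96701 / 33300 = -2.90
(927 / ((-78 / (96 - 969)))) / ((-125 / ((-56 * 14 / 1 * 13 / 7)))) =120851.14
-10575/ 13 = -813.46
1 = 1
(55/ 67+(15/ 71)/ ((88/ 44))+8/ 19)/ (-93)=-81199/ 5603746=-0.01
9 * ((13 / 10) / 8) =1.46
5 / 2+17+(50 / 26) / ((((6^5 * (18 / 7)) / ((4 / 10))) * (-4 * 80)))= 19.50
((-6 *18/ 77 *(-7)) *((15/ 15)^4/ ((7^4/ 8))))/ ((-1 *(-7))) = 864/ 184877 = 0.00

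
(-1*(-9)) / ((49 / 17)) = 153 / 49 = 3.12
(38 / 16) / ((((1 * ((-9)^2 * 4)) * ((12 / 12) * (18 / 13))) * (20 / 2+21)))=247 / 1446336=0.00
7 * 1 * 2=14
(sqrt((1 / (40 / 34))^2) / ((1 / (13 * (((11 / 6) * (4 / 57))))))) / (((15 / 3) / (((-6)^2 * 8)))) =38896 / 475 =81.89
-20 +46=26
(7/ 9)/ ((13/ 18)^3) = 4536/ 2197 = 2.06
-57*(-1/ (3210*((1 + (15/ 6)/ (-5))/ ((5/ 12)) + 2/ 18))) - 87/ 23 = -1094529/ 290398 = -3.77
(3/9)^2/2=0.06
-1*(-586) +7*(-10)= 516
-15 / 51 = -5 / 17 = -0.29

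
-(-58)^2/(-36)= 841/9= 93.44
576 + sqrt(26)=581.10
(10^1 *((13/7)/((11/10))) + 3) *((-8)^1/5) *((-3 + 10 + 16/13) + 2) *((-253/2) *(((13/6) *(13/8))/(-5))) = -8697611/300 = -28992.04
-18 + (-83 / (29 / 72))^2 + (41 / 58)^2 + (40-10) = 142892353 / 3364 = 42476.92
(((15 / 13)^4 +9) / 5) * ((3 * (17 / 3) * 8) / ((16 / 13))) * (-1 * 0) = 0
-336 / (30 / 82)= -4592 / 5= -918.40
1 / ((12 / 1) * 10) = 1 / 120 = 0.01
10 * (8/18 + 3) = 310/9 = 34.44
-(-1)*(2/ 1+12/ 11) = 34/ 11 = 3.09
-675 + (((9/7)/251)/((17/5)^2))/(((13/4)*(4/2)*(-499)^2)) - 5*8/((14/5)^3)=-54511068606503000/80539722300401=-676.82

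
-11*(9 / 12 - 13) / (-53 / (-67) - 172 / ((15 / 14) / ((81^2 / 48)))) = -0.01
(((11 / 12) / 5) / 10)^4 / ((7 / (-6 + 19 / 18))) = -1303049 / 16329600000000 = -0.00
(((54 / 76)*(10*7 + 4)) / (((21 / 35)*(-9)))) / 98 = -185 / 1862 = -0.10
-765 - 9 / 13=-9954 / 13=-765.69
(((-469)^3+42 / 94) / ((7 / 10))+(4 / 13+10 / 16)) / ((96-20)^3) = -335.72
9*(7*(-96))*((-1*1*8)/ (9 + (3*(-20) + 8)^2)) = 48384/ 2713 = 17.83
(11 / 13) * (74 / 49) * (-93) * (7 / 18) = -12617 / 273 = -46.22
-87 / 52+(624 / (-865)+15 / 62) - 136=-192637123 / 1394380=-138.15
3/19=0.16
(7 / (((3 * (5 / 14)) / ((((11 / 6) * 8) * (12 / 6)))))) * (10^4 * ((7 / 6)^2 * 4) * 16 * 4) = 667774419.75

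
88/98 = 44/49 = 0.90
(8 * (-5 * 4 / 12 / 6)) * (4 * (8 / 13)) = -640 / 117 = -5.47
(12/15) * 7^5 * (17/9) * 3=1142876/15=76191.73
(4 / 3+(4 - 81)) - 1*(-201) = 125.33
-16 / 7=-2.29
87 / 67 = 1.30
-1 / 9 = -0.11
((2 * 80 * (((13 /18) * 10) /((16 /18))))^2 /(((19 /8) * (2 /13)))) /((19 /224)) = 19685120000 /361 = 54529418.28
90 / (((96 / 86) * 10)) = 8.06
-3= -3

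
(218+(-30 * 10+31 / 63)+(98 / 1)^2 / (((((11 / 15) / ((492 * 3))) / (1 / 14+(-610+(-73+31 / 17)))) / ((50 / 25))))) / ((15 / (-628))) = 38963052208214644 / 35343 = 1102426285494.01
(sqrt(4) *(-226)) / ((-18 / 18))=452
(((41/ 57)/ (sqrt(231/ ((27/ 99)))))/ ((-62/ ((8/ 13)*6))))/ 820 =-0.00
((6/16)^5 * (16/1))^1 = 243/2048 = 0.12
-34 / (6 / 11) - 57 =-119.33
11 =11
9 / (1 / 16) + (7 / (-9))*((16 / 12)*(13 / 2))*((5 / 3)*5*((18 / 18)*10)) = -33836 / 81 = -417.73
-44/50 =-22/25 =-0.88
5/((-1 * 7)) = -5/7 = -0.71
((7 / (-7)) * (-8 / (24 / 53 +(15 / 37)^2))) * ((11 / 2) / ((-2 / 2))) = -290228 / 4071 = -71.29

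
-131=-131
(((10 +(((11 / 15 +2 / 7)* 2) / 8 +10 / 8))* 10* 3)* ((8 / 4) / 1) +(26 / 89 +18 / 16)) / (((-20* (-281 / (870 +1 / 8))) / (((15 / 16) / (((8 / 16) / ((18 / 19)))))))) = 647937321309 / 3406025728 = 190.23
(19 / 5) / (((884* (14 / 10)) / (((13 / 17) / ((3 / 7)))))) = 19 / 3468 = 0.01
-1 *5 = -5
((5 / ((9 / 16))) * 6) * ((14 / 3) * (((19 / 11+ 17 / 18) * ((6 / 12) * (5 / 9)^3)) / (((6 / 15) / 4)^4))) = 370300000000 / 649539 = 570096.64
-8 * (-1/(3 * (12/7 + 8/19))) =266/213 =1.25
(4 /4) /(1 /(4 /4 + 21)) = 22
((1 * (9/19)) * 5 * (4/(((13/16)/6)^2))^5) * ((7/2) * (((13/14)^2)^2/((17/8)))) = 765887196662209204715520/534757342301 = 1432214457059.50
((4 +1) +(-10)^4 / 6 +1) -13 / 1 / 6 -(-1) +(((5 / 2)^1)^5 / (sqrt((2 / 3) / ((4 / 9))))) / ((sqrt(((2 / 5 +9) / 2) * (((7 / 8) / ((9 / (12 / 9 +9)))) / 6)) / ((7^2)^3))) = 10576330.19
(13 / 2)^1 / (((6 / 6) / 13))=169 / 2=84.50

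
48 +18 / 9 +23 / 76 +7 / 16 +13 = 19377 / 304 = 63.74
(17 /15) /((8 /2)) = 17 /60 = 0.28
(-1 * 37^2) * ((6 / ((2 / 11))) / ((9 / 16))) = -240944 / 3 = -80314.67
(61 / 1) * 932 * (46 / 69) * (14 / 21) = 25267.56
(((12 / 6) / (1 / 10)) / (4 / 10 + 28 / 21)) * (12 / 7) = 1800 / 91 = 19.78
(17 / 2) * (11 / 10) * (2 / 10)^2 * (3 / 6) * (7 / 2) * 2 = 1309 / 1000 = 1.31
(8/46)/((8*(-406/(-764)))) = 191/4669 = 0.04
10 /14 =5 /7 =0.71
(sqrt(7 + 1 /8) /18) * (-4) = -sqrt(114) /18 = -0.59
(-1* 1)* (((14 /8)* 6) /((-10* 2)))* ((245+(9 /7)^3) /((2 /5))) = 63573 /196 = 324.35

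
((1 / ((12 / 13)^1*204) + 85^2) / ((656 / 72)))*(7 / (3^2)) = 123807691 / 200736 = 616.77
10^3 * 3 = 3000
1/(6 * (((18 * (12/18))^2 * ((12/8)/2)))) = 1/648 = 0.00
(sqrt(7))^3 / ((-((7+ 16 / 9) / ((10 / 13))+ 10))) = -630 *sqrt(7) / 1927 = -0.86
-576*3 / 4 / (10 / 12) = -518.40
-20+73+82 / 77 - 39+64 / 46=29144 / 1771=16.46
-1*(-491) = 491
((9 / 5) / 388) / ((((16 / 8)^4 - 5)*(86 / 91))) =819 / 1835240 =0.00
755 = 755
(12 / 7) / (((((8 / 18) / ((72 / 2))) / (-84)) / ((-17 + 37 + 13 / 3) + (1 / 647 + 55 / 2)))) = -391177512 / 647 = -604602.03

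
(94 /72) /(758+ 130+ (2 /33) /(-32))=2068 /1406589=0.00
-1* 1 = -1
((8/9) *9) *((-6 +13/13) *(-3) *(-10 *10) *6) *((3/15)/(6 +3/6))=-28800/13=-2215.38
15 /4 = 3.75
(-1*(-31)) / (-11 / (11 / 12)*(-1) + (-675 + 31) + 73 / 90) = -0.05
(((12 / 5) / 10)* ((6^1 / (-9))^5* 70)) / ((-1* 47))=896 / 19035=0.05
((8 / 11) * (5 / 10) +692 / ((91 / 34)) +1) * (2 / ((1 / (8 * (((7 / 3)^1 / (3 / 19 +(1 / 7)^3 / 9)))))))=5086642323 / 82940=61329.18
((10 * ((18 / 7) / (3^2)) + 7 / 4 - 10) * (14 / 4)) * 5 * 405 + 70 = -305215 / 8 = -38151.88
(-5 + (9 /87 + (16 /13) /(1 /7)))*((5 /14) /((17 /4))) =0.31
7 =7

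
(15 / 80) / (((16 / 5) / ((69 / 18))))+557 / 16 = 17939 / 512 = 35.04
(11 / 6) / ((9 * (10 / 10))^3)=11 / 4374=0.00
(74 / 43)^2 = 5476 / 1849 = 2.96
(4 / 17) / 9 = 4 / 153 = 0.03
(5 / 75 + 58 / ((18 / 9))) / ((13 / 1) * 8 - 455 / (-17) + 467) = 3706 / 76215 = 0.05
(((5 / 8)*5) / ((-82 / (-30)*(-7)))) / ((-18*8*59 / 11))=1375 / 6502272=0.00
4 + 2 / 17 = 70 / 17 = 4.12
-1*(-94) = 94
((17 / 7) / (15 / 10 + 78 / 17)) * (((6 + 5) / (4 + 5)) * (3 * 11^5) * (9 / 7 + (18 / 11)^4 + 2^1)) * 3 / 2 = 37471906175 / 10143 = 3694361.25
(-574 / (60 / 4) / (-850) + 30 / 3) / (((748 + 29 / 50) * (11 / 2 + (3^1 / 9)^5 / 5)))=20747988 / 8505328531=0.00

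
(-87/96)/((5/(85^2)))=-41905/32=-1309.53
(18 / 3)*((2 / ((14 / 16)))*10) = 137.14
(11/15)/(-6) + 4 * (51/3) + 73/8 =27721/360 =77.00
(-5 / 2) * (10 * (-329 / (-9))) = -913.89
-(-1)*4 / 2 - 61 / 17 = -27 / 17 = -1.59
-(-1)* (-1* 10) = -10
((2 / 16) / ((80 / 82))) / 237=41 / 75840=0.00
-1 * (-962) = 962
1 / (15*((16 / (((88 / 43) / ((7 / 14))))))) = 11 / 645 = 0.02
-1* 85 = -85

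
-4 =-4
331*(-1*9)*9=-26811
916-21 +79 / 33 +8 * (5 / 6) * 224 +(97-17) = 2470.73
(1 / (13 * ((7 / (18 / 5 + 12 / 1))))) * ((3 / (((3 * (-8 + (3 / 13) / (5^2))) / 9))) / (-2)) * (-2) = -3510 / 18179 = -0.19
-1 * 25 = -25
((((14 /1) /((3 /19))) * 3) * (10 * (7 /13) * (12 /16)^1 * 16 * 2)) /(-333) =-148960 /1443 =-103.23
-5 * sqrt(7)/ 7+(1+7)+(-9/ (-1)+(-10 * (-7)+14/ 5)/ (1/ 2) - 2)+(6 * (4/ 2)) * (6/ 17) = 14011/ 85 - 5 * sqrt(7)/ 7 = 162.95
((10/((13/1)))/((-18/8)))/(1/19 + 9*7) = -380/70083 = -0.01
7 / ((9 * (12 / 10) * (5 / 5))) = 35 / 54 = 0.65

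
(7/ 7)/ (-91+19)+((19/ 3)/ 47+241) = 815953/ 3384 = 241.12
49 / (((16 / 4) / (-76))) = -931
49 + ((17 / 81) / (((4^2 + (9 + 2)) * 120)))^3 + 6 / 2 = 939925497408772913 / 18075490334784000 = 52.00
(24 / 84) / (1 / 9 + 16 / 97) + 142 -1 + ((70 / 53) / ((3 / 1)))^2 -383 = -10268662448 / 42649047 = -240.77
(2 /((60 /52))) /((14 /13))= 169 /105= 1.61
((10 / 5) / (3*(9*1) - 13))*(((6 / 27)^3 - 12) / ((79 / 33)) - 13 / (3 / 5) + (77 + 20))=192862 / 19197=10.05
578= 578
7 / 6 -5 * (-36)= 1087 / 6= 181.17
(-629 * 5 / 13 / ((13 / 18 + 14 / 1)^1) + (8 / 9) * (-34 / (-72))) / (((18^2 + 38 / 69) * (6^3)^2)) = -2569261 / 2429585434224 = -0.00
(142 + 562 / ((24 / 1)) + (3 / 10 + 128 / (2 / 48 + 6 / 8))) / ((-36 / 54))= -373237 / 760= -491.10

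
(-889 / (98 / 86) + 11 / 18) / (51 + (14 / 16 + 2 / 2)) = -392884 / 26649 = -14.74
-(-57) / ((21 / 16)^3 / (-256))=-19922944 / 3087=-6453.82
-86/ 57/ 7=-0.22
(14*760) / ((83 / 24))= 3076.63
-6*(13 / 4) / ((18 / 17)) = -221 / 12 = -18.42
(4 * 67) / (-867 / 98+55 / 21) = -78792 / 1831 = -43.03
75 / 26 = 2.88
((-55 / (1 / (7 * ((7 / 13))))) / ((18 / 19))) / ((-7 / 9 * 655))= 1463 / 3406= 0.43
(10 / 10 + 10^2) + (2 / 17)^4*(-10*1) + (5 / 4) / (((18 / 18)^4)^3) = 34159449 / 334084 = 102.25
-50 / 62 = -25 / 31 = -0.81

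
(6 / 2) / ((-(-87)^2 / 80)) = -80 / 2523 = -0.03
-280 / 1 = -280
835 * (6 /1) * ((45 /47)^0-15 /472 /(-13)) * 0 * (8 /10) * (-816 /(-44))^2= 0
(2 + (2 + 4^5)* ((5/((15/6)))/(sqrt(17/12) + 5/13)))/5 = -1595414/12865 + 693576* sqrt(51)/12865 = 261.00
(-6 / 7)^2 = 36 / 49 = 0.73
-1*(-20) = 20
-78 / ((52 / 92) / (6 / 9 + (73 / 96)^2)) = -263879 / 1536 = -171.80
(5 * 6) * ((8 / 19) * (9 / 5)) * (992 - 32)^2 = 398131200 / 19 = 20954273.68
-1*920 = -920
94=94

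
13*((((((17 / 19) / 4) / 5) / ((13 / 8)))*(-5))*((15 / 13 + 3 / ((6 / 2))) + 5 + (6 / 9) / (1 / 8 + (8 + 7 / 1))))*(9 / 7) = -3464634 / 209209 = -16.56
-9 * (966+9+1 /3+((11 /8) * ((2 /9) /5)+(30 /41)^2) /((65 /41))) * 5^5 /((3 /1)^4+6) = -58505986375 /185484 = -315423.36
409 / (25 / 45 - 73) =-5.65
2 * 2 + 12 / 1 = 16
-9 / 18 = -1 / 2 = -0.50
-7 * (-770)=5390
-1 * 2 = -2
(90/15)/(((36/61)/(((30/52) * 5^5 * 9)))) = 164963.94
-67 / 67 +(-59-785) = -845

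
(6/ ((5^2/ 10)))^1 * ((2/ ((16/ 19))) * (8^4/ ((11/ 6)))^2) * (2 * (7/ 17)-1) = -51640270848/ 10285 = -5020930.56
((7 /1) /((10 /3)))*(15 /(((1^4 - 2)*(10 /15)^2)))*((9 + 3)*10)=-8505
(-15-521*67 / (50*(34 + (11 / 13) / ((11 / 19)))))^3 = -41735.87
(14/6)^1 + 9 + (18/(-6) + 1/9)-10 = -14/9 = -1.56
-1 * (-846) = 846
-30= -30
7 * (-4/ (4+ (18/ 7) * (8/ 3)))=-49/ 19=-2.58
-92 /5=-18.40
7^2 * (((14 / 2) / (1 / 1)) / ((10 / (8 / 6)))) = 686 / 15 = 45.73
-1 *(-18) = 18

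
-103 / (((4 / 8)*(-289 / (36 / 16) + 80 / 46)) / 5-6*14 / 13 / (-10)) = 1385865 / 161788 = 8.57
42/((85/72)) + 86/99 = 306686/8415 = 36.45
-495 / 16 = -30.94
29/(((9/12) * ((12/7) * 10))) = 2.26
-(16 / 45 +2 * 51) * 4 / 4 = -4606 / 45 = -102.36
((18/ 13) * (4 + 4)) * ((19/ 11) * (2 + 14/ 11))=98496/ 1573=62.62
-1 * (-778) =778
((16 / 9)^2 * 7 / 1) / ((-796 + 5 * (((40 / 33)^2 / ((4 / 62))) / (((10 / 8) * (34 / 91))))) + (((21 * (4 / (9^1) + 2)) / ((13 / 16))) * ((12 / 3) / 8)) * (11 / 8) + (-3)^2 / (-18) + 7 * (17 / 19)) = -1820955136 / 41400822501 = -0.04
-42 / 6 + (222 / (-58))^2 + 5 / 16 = 107149 / 13456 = 7.96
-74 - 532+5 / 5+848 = 243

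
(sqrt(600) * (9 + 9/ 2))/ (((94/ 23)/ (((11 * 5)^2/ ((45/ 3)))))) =626175 * sqrt(6)/ 94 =16317.12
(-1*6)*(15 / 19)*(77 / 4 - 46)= 4815 / 38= 126.71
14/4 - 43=-79/2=-39.50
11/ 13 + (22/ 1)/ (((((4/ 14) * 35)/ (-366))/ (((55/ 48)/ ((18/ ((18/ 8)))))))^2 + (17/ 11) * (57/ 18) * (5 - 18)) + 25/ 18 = 75929170687/ 40194405810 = 1.89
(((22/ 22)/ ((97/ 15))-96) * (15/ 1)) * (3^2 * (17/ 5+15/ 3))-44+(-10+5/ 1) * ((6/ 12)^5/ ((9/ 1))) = -3037555493/ 27936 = -108732.66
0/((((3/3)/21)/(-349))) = 0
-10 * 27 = -270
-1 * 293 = -293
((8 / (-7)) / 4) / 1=-2 / 7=-0.29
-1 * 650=-650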